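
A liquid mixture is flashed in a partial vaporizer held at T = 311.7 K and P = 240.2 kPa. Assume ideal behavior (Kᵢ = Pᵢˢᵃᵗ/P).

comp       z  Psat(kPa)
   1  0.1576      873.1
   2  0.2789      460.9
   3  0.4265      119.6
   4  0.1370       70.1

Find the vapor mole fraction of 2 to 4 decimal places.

Raoult's law: Kᵢ = Pᵢˢᵃᵗ/P = Pᵢˢᵃᵗ/240.2.
  K_1 = 873.1/240.2 = 3.634888, K_2 = 460.9/240.2 = 1.918818, K_3 = 119.6/240.2 = 0.497918, K_4 = 70.1/240.2 = 0.291840
Iterate (Newton) starting at V/F = 0.42:
  V/F = 0.4200: g = -0.02743, g' = -0.6810 → V/F = 0.3797
  V/F = 0.3797: g = 0.00027, g' = -0.6955 → V/F = 0.3801
Converged at V/F = 0.3801.
Compositions from xᵢ = zᵢ/(1+V/F(Kᵢ−1)), yᵢ = Kᵢxᵢ:
  1: x = 0.0787, y = 0.2862
  2: x = 0.2067, y = 0.3966
  3: x = 0.5271, y = 0.2624
  4: x = 0.1875, y = 0.0547

y_2 = 0.3966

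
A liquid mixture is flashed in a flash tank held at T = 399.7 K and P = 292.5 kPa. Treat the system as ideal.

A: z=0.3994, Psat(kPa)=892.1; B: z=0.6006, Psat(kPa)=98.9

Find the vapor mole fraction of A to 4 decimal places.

Raoult's law: Kᵢ = Pᵢˢᵃᵗ/P = Pᵢˢᵃᵗ/292.5.
  K_A = 892.1/292.5 = 3.049915, K_B = 98.9/292.5 = 0.338120
Rachford–Rice: g(ψ) = Σ zᵢ(Kᵢ−1)/(1+ψ(Kᵢ−1)) = 0.
Feasibility: ΣzᵢKᵢ = 1.4212, Σzᵢ/Kᵢ = 1.9072 — both > 1, two phases present.
Iterate (Newton) starting at ψ = 0.5:
  ψ = 0.5000: g = -0.18983, g' = -0.9971 → ψ = 0.3096
  ψ = 0.3096: g = 0.00087, g' = -1.0443 → ψ = 0.3104
Converged at ψ = 0.3104.
Compositions from xᵢ = zᵢ/(1+ψ(Kᵢ−1)), yᵢ = Kᵢxᵢ:
  A: x = 0.2441, y = 0.7444
  B: x = 0.7559, y = 0.2556

y_A = 0.7444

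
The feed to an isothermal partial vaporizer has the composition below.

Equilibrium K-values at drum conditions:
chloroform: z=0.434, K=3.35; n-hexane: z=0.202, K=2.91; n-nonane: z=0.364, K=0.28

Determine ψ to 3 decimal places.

Material balance + equilibrium reduce to Σ zᵢ(Kᵢ−1)/(1+ψ(Kᵢ−1)) = 0.
g(0) = ΣzᵢKᵢ − 1 = 1.144 and g(1) = 1 − Σzᵢ/Kᵢ = -0.499, so a root lies in (0, 1).
Newton iteration, ψ⁰ = 0.5:
  ψ = 0.500: g = 0.2568, g' = -1.160 → ψ = 0.721
  ψ = 0.721: g = -0.0046, g' = -1.277 → ψ = 0.718
Converged at ψ = 0.718.

ψ = 0.718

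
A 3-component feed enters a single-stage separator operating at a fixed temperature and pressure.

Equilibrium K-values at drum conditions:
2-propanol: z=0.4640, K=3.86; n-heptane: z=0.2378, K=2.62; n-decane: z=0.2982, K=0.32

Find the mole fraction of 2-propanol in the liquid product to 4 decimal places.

Rachford–Rice: g(ψ) = Σ zᵢ(Kᵢ−1)/(1+ψ(Kᵢ−1)) = 0.
g(0) = ΣzᵢKᵢ − 1 = 1.5095 and g(1) = 1 − Σzᵢ/Kᵢ = -0.1428, so a root lies in (0, 1).
Newton–Raphson from ψ = 0.43:
  ψ = 0.4300: g = 0.53563, g' = -1.2555 → ψ = 0.8566
  ψ = 0.8566: g = 0.06031, g' = -1.2194 → ψ = 0.9061
  ψ = 0.9061: g = -0.00263, g' = -1.3325 → ψ = 0.9041
Converged at ψ = 0.9041.
Compositions from xᵢ = zᵢ/(1+ψ(Kᵢ−1)), yᵢ = Kᵢxᵢ:
  2-propanol: x = 0.1294, y = 0.4995
  n-heptane: x = 0.0965, y = 0.2528
  n-decane: x = 0.7741, y = 0.2477

x_2-propanol = 0.1294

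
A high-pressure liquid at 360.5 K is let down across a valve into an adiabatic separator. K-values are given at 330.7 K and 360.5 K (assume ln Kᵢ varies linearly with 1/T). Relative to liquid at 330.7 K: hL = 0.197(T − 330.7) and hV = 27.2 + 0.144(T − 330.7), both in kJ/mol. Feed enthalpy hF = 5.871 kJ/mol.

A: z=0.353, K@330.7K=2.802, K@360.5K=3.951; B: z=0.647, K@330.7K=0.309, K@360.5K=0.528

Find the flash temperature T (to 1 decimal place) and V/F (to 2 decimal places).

Adiabatic flash: solve Rachford–Rice at each trial T, then check hF = ψ·hV(T) + (1−ψ)·hL(T).
  T = 330.7 K: K = (2.802, 0.309), RR gives ψ = 0.152, H_out = 4.129 kJ/mol
  T = 360.5 K: K = (3.951, 0.528), RR gives ψ = 0.529, H_out = 19.415 kJ/mol
  T = 345.6 K: K = (3.352, 0.409), RR gives ψ = 0.322, H_out = 11.435 kJ/mol
  T = 338.1 K: K = (3.069, 0.356), RR gives ψ = 0.235, H_out = 7.771 kJ/mol
  T = 334.4 K: K = (2.934, 0.332), RR gives ψ = 0.194, H_out = 5.964 kJ/mol
  T = 332.5 K: K = (2.866, 0.320), RR gives ψ = 0.172, H_out = 5.027 kJ/mol
Linear interpolation between T = 332.5 (H_out = 5.027) and T = 334.4 (H_out = 5.964) on hF = 5.871 gives T ≈ 334.2 K, at which ψ = 0.19.

T = 334.2 K, V/F = 0.19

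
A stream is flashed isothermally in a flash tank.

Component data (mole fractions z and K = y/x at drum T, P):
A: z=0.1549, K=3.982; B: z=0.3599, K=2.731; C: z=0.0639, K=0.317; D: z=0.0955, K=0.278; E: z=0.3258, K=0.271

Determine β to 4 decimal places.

Rachford–Rice: g(β) = Σ zᵢ(Kᵢ−1)/(1+β(Kᵢ−1)) = 0.
g(0) = ΣzᵢKᵢ − 1 = 0.7348 and g(1) = 1 − Σzᵢ/Kᵢ = -0.9180, so a root lies in (0, 1).
Newton–Raphson from β = 0.5:
  β = 0.5000: g = -0.02853, g' = -1.1512 → β = 0.4752
Converged at β = 0.4752.

β = 0.4752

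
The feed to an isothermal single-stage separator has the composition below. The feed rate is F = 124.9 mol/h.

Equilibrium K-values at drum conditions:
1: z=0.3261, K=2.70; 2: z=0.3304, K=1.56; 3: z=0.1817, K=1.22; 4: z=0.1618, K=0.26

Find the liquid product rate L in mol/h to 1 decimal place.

Newton iteration, ψ⁰ = 0.5:
  ψ = 0.5000: g = 0.29017, g' = -0.5690 → ψ = 1.0000
  ψ = 1.0000: g = -0.10381, g' = -1.4884 → ψ = 0.9303
  ψ = 0.9303: g = -0.01465, g' = -1.1047 → ψ = 0.9170
  ψ = 0.9170: g = -0.00035, g' = -1.0529 → ψ = 0.9167
Converged at ψ = 0.9167.
Then V = ψ·F = 0.9167·124.9 = 114.5 mol/h and L = F − V = 10.4 mol/h.

L = 10.4 mol/h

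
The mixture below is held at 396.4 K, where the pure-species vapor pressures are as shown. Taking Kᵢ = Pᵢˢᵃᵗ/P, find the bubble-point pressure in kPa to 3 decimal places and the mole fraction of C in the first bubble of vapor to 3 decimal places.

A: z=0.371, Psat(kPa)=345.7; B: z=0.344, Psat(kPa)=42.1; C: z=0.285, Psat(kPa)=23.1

Pbub = 149.321 kPa, y_C = 0.044

At the bubble point ψ → 0, so ΣzᵢKᵢ = 1 with Kᵢ = Pᵢˢᵃᵗ/P ⇒ P = ΣzᵢPᵢˢᵃᵗ.
P = 0.371·345.7 + 0.344·42.1 + 0.285·23.1 = 149.321 kPa
yᵢ = zᵢPᵢˢᵃᵗ/P ⇒ y_C = 0.285·23.1/149.321 = 0.044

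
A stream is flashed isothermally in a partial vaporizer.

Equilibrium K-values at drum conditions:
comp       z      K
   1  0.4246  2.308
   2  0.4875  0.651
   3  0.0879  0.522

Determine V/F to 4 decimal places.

Rachford–Rice: g(V/F) = Σ zᵢ(Kᵢ−1)/(1+V/F(Kᵢ−1)) = 0.
g(0) = ΣzᵢKᵢ − 1 = 0.3432 and g(1) = 1 − Σzᵢ/Kᵢ = -0.1012, so a root lies in (0, 1).
Newton–Raphson from V/F = 0.5:
  V/F = 0.5000: g = 0.07446, g' = -0.3874 → V/F = 0.6922
  V/F = 0.6922: g = 0.00434, g' = -0.3482 → V/F = 0.7047
Converged at V/F = 0.7047.

V/F = 0.7047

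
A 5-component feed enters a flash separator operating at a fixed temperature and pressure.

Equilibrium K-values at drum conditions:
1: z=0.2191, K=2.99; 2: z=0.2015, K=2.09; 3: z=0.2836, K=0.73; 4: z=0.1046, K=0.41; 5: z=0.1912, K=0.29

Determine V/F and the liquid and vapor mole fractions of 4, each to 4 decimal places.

V/F = 0.4603, x_4 = 0.1436, y_4 = 0.0589

Iterate (Newton) starting at V/F = 0.48:
  V/F = 0.4800: g = -0.01281, g' = -0.6501 → V/F = 0.4603
Converged at V/F = 0.4603.
Compositions from xᵢ = zᵢ/(1+V/F(Kᵢ−1)), yᵢ = Kᵢxᵢ:
  1: x = 0.1144, y = 0.3419
  2: x = 0.1342, y = 0.2804
  3: x = 0.3238, y = 0.2364
  4: x = 0.1436, y = 0.0589
  5: x = 0.2840, y = 0.0824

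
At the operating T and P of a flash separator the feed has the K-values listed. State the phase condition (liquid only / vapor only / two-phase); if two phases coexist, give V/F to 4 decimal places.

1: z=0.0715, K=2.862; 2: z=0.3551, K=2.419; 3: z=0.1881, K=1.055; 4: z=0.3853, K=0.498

two-phase, V/F = 0.7486

ΣzᵢKᵢ = 1.4539; Σzᵢ/Kᵢ = 1.1238.
Both exceed 1, so a two-phase solution exists.
Material balance + equilibrium reduce to Σ zᵢ(Kᵢ−1)/(1+ψ(Kᵢ−1)) = 0.
Newton–Raphson from ψ = 0.5:
  ψ = 0.5000: g = 0.11553, g' = -0.4848 → ψ = 0.7383
  ψ = 0.7383: g = 0.00475, g' = -0.4601 → ψ = 0.7487
  ψ = 0.7487: g = -0.00000, g' = -0.4611 → ψ = 0.7486
Converged at ψ = 0.7486.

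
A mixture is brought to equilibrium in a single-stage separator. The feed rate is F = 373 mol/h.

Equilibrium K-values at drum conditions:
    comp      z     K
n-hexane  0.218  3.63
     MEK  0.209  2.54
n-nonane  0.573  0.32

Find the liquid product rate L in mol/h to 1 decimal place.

Material balance + equilibrium reduce to Σ zᵢ(Kᵢ−1)/(1+V/F(Kᵢ−1)) = 0.
Feasibility: ΣzᵢKᵢ = 1.506, Σzᵢ/Kᵢ = 1.933 — both > 1, two phases present.
Newton–Raphson from V/F = 0.5:
  V/F = 0.500: g = -0.1609, g' = -1.048 → V/F = 0.346
  V/F = 0.346: g = 0.0001, g' = -1.077 → V/F = 0.347
Converged at V/F = 0.347.
Then V = V/F·F = 0.3466·373 = 129.3 mol/h and L = F − V = 243.7 mol/h.

L = 243.7 mol/h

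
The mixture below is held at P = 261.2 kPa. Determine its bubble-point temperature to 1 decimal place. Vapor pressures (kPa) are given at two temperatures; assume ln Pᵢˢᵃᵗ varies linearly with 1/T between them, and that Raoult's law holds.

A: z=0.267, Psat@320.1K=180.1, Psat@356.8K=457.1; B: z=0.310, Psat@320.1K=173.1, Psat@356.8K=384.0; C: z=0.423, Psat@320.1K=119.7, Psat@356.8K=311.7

T = 341.3 K

Bubble-point temperature: ΣzᵢPᵢˢᵃᵗ(T) = P. Interpolate ln Pᵢˢᵃᵗ = aᵢ + bᵢ/T.
  T = 320.1 K: ΣzᵢPᵢˢᵃᵗ = 152.38 kPa
  T = 356.8 K: ΣzᵢPᵢˢᵃᵗ = 372.93 kPa
  T = 338.5 K: ΣzᵢPᵢˢᵃᵗ = 244.39 kPa
  T = 347.6 K: ΣzᵢPᵢˢᵃᵗ = 303.19 kPa
  T = 343.1 K: ΣzᵢPᵢˢᵃᵗ = 272.91 kPa
  T = 340.8 K: ΣzᵢPᵢˢᵃᵗ = 258.35 kPa
Interpolating between 340.8 K and 343.1 K gives T ≈ 341.3 K.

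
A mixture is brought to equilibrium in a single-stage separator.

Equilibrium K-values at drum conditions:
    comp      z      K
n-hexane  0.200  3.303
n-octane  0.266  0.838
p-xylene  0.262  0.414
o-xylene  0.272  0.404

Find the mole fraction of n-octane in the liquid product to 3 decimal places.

x_n-octane = 0.270

Material balance + equilibrium reduce to Σ zᵢ(Kᵢ−1)/(1+ψ(Kᵢ−1)) = 0.
Check two-phase: ΣzᵢKᵢ = 1.102 > 1 and Σzᵢ/Kᵢ = 1.684 > 1, so g(0) = 0.102 > 0 and g(1) = -0.684 < 0.
Newton–Raphson from ψ = 0.64:
  ψ = 0.640: g = -0.3696, g' = -0.665 → ψ = 0.084
  ψ = 0.084: g = 0.0101, g' = -0.958 → ψ = 0.095
Converged at ψ = 0.095.
Compositions from xᵢ = zᵢ/(1+ψ(Kᵢ−1)), yᵢ = Kᵢxᵢ:
  n-hexane: x = 0.164, y = 0.542
  n-octane: x = 0.270, y = 0.226
  p-xylene: x = 0.277, y = 0.115
  o-xylene: x = 0.288, y = 0.116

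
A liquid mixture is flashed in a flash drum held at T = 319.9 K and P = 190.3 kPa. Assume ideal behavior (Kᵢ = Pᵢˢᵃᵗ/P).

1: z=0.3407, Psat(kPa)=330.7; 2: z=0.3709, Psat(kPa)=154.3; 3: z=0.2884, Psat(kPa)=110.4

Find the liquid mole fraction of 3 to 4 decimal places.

Raoult's law: Kᵢ = Pᵢˢᵃᵗ/P = Pᵢˢᵃᵗ/190.3.
  K_1 = 330.7/190.3 = 1.737782, K_2 = 154.3/190.3 = 0.810825, K_3 = 110.4/190.3 = 0.580137
Rachford–Rice: g(V/F) = Σ zᵢ(Kᵢ−1)/(1+V/F(Kᵢ−1)) = 0.
Check two-phase: ΣzᵢKᵢ = 1.0601 > 1 and Σzᵢ/Kᵢ = 1.1506 > 1, so g(0) = 0.0601 > 0 and g(1) = -0.1506 < 0.
Newton–Raphson from V/F = 0.33:
  V/F = 0.3300: g = -0.01326, g' = -0.2035 → V/F = 0.2649
  V/F = 0.2649: g = 0.00016, g' = -0.2088 → V/F = 0.2657
Converged at V/F = 0.2657.
Compositions from xᵢ = zᵢ/(1+V/F(Kᵢ−1)), yᵢ = Kᵢxᵢ:
  1: x = 0.2849, y = 0.4950
  2: x = 0.3905, y = 0.3166
  3: x = 0.3246, y = 0.1883

x_3 = 0.3246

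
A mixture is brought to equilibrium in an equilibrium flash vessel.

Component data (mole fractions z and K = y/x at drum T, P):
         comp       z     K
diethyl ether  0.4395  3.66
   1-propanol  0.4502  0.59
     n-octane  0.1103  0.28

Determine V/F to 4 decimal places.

Material balance + equilibrium reduce to Σ zᵢ(Kᵢ−1)/(1+V/F(Kᵢ−1)) = 0.
g(0) = ΣzᵢKᵢ − 1 = 0.9051 and g(1) = 1 − Σzᵢ/Kᵢ = -0.2771, so a root lies in (0, 1).
Newton iteration, V/F⁰ = 0.58:
  V/F = 0.5800: g = 0.08123, g' = -0.7798 → V/F = 0.6842
  V/F = 0.6842: g = 0.00152, g' = -0.7594 → V/F = 0.6862
Converged at V/F = 0.6862.

V/F = 0.6862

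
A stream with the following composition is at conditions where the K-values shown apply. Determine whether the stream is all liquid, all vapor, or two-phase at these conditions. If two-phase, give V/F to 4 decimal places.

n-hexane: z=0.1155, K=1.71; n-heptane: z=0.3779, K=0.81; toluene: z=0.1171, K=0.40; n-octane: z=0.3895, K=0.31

all liquid

ΣzᵢKᵢ = 0.6712; Σzᵢ/Kᵢ = 2.0833.
Since ΣzᵢKᵢ < 1 the mixture is below its bubble point — single liquid phase.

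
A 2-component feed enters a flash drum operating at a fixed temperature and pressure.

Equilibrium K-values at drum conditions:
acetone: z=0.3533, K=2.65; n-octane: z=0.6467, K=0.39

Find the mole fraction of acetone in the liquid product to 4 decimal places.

x_acetone = 0.2699

Material balance + equilibrium reduce to Σ zᵢ(Kᵢ−1)/(1+β(Kᵢ−1)) = 0.
g(0) = ΣzᵢKᵢ − 1 = 0.1885 and g(1) = 1 − Σzᵢ/Kᵢ = -0.7915, so a root lies in (0, 1).
Binary case is linear: z₁(K₁−1)(1+β(K₂−1)) + z₂(K₂−1)(1+β(K₁−1)) = 0
⇒ β = [z₁(K₁−1)+z₂(K₂−1)] / [−(K₁−1)(K₂−1)] = 0.18846/1.00650 = 0.1872
Compositions from xᵢ = zᵢ/(1+β(Kᵢ−1)), yᵢ = Kᵢxᵢ:
  acetone: x = 0.2699, y = 0.7153
  n-octane: x = 0.7301, y = 0.2847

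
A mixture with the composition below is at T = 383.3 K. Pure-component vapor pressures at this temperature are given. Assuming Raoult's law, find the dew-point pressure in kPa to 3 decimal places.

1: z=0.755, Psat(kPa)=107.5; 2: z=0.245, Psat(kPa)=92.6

Pdew = 103.423 kPa

At the dew point ψ → 1, so Σzᵢ/Kᵢ = 1 with Kᵢ = Pᵢˢᵃᵗ/P ⇒ 1/P = Σzᵢ/Pᵢˢᵃᵗ.
1/P = 0.755/107.5 + 0.245/92.6 = 0.009669 ⇒ P = 103.423 kPa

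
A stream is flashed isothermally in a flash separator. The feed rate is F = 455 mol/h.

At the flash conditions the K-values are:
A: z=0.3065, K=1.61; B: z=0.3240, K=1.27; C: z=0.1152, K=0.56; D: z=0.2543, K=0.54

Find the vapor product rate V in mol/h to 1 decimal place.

V = 234.8 mol/h

Rachford–Rice: g(V/F) = Σ zᵢ(Kᵢ−1)/(1+V/F(Kᵢ−1)) = 0.
Feasibility: ΣzᵢKᵢ = 1.1068, Σzᵢ/Kᵢ = 1.1221 — both > 1, two phases present.
Newton–Raphson from V/F = 0.5:
  V/F = 0.5000: g = 0.00344, g' = -0.2127 → V/F = 0.5162
  V/F = 0.5162: g = -0.00001, g' = -0.2140 → V/F = 0.5161
Converged at V/F = 0.5161.
Then V = V/F·F = 0.5161·455 = 234.8 mol/h and L = F − V = 220.2 mol/h.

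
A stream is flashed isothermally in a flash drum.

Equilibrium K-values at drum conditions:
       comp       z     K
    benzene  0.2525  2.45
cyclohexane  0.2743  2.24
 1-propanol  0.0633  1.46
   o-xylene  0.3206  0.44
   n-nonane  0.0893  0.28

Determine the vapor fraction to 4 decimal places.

Let ψ = V/F and solve Σ zᵢ(Kᵢ−1)/(1+ψ(Kᵢ−1)) = 0.
g(0) = ΣzᵢKᵢ − 1 = 0.4915 and g(1) = 1 − Σzᵢ/Kᵢ = -0.3164, so a root lies in (0, 1).
Newton–Raphson from ψ = 0.36:
  ψ = 0.3600: g = 0.18903, g' = -0.6827 → ψ = 0.6369
  ψ = 0.6369: g = 0.00510, g' = -0.6840 → ψ = 0.6443
Converged at ψ = 0.6443.

ψ = 0.6443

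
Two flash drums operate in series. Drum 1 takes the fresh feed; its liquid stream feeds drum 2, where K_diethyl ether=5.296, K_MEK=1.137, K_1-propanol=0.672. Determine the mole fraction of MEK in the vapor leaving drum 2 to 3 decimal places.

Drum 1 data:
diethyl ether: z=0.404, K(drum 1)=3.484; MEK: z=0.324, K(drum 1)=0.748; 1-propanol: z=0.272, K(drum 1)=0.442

Drum 1:
Newton–Raphson from ψ₁ = 0.5:
  ψ₁ = 0.500: g = 0.1437, g' = -0.686 → ψ₁ = 0.710
  ψ₁ = 0.710: g = 0.0126, g' = -0.589 → ψ₁ = 0.731
Converged at ψ₁ = 0.731.
Drum-1 compositions:
  diethyl ether: x = 0.143, y = 0.500
  MEK: x = 0.397, y = 0.297
  1-propanol: x = 0.459, y = 0.203
Drum-2 feed = drum-1 liquid: z₂ = (0.1435, 0.3972, 0.4594).
Drum 2:
Newton–Raphson from ψ₂ = 0.58:
  ψ₂ = 0.580: g = 0.0409, g' = -0.299 → ψ₂ = 0.717
  ψ₂ = 0.717: g = 0.0037, g' = -0.250 → ψ₂ = 0.731
  ψ₂ = 0.731: g = 0.0000, g' = -0.246 → ψ₂ = 0.732
Converged at ψ₂ = 0.732.
  diethyl ether: x = 0.035, y = 0.183
  MEK: x = 0.361, y = 0.410
  1-propanol: x = 0.604, y = 0.406

y_MEK (drum 2) = 0.410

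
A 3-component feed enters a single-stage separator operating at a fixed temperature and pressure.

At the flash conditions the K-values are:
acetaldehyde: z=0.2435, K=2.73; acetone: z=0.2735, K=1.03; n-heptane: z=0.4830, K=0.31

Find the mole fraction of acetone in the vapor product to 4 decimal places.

Let β = V/F and solve Σ zᵢ(Kᵢ−1)/(1+β(Kᵢ−1)) = 0.
g(0) = ΣzᵢKᵢ − 1 = 0.0962 and g(1) = 1 − Σzᵢ/Kᵢ = -0.9128, so a root lies in (0, 1).
Newton iteration, β⁰ = 0.5:
  β = 0.5000: g = -0.27485, g' = -0.7458 → β = 0.1314
  β = 0.1314: g = -0.01513, g' = -0.7621 → β = 0.1116
  β = 0.1116: g = 0.00019, g' = -0.7822 → β = 0.1118
Converged at β = 0.1118.
Compositions from xᵢ = zᵢ/(1+β(Kᵢ−1)), yᵢ = Kᵢxᵢ:
  acetaldehyde: x = 0.2040, y = 0.5570
  acetone: x = 0.2726, y = 0.2808
  n-heptane: x = 0.5234, y = 0.1623

y_acetone = 0.2808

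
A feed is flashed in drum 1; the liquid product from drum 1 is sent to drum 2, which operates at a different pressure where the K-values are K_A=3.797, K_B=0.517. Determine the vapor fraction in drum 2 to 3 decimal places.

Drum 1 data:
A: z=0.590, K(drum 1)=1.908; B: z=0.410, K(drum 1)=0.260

Drum 1:
Material balance + equilibrium reduce to Σ zᵢ(Kᵢ−1)/(1+ψ₁(Kᵢ−1)) = 0.
Check two-phase: ΣzᵢKᵢ = 1.232 > 1 and Σzᵢ/Kᵢ = 1.886 > 1, so g(0) = 0.232 > 0 and g(1) = -0.886 < 0.
Binary case is linear: z₁(K₁−1)(1+ψ₁(K₂−1)) + z₂(K₂−1)(1+ψ₁(K₁−1)) = 0
⇒ ψ₁ = [z₁(K₁−1)+z₂(K₂−1)] / [−(K₁−1)(K₂−1)] = 0.2323/0.6719 = 0.346
Drum-1 compositions:
  A: x = 0.449, y = 0.857
  B: x = 0.551, y = 0.143
Drum-2 feed = drum-1 liquid: z₂ = (0.4490, 0.5510).
Drum 2:
Rachford–Rice: g(ψ₂) = Σ zᵢ(Kᵢ−1)/(1+ψ₂(Kᵢ−1)) = 0.
Feasibility: ΣzᵢKᵢ = 1.990, Σzᵢ/Kᵢ = 1.184 — both > 1, two phases present.
Binary case is linear: z₁(K₁−1)(1+ψ₂(K₂−1)) + z₂(K₂−1)(1+ψ₂(K₁−1)) = 0
⇒ ψ₂ = [z₁(K₁−1)+z₂(K₂−1)] / [−(K₁−1)(K₂−1)] = 0.9898/1.3510 = 0.733
  A: x = 0.147, y = 0.559
  B: x = 0.853, y = 0.441

V/F (drum 2) = 0.733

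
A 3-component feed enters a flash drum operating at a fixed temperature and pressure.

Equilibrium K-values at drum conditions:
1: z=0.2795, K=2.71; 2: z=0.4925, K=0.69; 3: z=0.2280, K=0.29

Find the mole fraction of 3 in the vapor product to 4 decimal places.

y_3 = 0.0775

Iterate (Newton) starting at V/F = 0.5:
  V/F = 0.5000: g = -0.17400, g' = -0.5801 → V/F = 0.2000
  V/F = 0.2000: g = 0.00469, g' = -0.6637 → V/F = 0.2071
Converged at V/F = 0.2071.
Compositions from xᵢ = zᵢ/(1+V/F(Kᵢ−1)), yᵢ = Kᵢxᵢ:
  1: x = 0.2064, y = 0.5593
  2: x = 0.5263, y = 0.3631
  3: x = 0.2673, y = 0.0775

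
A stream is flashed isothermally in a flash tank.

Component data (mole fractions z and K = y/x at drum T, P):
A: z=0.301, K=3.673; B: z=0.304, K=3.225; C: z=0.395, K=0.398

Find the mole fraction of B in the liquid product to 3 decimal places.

x_B = 0.106

Iterate (Newton) starting at V/F = 0.61:
  V/F = 0.610: g = 0.2170, g' = -0.939 → V/F = 0.841
  V/F = 0.841: g = 0.0016, g' = -0.974 → V/F = 0.843
Converged at V/F = 0.843.
Compositions from xᵢ = zᵢ/(1+V/F(Kᵢ−1)), yᵢ = Kᵢxᵢ:
  A: x = 0.093, y = 0.340
  B: x = 0.106, y = 0.341
  C: x = 0.802, y = 0.319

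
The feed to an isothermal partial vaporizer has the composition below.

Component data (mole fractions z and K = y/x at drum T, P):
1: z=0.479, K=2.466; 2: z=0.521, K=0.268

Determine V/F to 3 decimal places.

Newton–Raphson from V/F = 0.5:
  V/F = 0.500: g = -0.1963, g' = -1.037 → V/F = 0.311
  V/F = 0.311: g = -0.0112, g' = -0.954 → V/F = 0.299
Converged at V/F = 0.299.

V/F = 0.299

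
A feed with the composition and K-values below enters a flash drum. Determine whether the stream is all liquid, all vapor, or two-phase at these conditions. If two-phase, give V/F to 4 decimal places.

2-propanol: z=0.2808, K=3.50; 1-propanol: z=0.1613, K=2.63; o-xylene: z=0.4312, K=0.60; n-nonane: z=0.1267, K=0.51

ΣzᵢKᵢ = 1.7304; Σzᵢ/Kᵢ = 1.1087.
Both exceed 1, so a two-phase solution exists.
Let ψ = V/F and solve Σ zᵢ(Kᵢ−1)/(1+ψ(Kᵢ−1)) = 0.
Newton iteration, ψ⁰ = 0.5:
  ψ = 0.5000: g = 0.15903, g' = -0.6379 → ψ = 0.7493
  ψ = 0.7493: g = 0.01828, g' = -0.5161 → ψ = 0.7847
  ψ = 0.7847: g = 0.00012, g' = -0.5094 → ψ = 0.7850
Converged at ψ = 0.7850.

two-phase, V/F = 0.7850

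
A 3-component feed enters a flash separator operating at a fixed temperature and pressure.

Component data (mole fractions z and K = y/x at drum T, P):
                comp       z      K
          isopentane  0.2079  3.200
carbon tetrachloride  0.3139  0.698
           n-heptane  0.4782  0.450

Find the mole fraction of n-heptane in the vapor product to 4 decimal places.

Newton–Raphson from ψ = 0.53:
  ψ = 0.5300: g = -0.27292, g' = -0.5432 → ψ = 0.0276
  ψ = 0.0276: g = 0.06854, g' = -1.0726 → ψ = 0.0915
  ψ = 0.0915: g = 0.00630, g' = -0.8879 → ψ = 0.0986
  ψ = 0.0986: g = 0.00006, g' = -0.8716 → ψ = 0.0987
Converged at ψ = 0.0987.
Compositions from xᵢ = zᵢ/(1+ψ(Kᵢ−1)), yᵢ = Kᵢxᵢ:
  isopentane: x = 0.1708, y = 0.5466
  carbon tetrachloride: x = 0.3235, y = 0.2258
  n-heptane: x = 0.5056, y = 0.2275

y_n-heptane = 0.2275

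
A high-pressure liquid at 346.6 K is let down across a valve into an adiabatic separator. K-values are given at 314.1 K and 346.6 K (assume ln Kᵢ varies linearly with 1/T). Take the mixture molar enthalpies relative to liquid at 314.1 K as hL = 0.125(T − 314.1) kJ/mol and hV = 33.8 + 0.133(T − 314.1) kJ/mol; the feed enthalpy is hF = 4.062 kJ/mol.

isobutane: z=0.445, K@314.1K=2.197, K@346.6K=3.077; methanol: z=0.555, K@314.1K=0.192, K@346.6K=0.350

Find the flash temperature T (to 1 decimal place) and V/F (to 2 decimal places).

Adiabatic flash: solve Rachford–Rice at each trial T, then check hF = ψ·hV(T) + (1−ψ)·hL(T).
  T = 314.1 K: K = (2.197, 0.192), RR gives ψ = 0.087, H_out = 2.943 kJ/mol
  T = 346.6 K: K = (3.077, 0.350), RR gives ψ = 0.417, H_out = 18.279 kJ/mol
  T = 330.4 K: K = (2.623, 0.263), RR gives ψ = 0.262, H_out = 10.931 kJ/mol
  T = 322.2 K: K = (2.405, 0.226), RR gives ψ = 0.179, H_out = 7.090 kJ/mol
  T = 318.1 K: K = (2.299, 0.208), RR gives ψ = 0.135, H_out = 5.051 kJ/mol
  T = 316.1 K: K = (2.248, 0.200), RR gives ψ = 0.111, H_out = 4.014 kJ/mol
Linear interpolation between T = 316.1 (H_out = 4.014) and T = 318.1 (H_out = 5.051) on hF = 4.062 gives T ≈ 316.2 K, at which ψ = 0.11.

T = 316.2 K, V/F = 0.11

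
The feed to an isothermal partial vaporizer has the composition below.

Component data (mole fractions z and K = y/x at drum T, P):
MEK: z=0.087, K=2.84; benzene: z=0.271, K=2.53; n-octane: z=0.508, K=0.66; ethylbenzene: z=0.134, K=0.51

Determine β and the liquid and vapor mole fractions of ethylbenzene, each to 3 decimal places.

β = 0.556, x_ethylbenzene = 0.184, y_ethylbenzene = 0.094

Material balance + equilibrium reduce to Σ zᵢ(Kᵢ−1)/(1+β(Kᵢ−1)) = 0.
g(0) = ΣzᵢKᵢ − 1 = 0.336 and g(1) = 1 − Σzᵢ/Kᵢ = -0.170, so a root lies in (0, 1).
Newton–Raphson from β = 0.47:
  β = 0.470: g = 0.0362, g' = -0.437 → β = 0.553
  β = 0.553: g = 0.0013, g' = -0.408 → β = 0.556
Converged at β = 0.556.
Compositions from xᵢ = zᵢ/(1+β(Kᵢ−1)), yᵢ = Kᵢxᵢ:
  MEK: x = 0.043, y = 0.122
  benzene: x = 0.146, y = 0.371
  n-octane: x = 0.626, y = 0.413
  ethylbenzene: x = 0.184, y = 0.094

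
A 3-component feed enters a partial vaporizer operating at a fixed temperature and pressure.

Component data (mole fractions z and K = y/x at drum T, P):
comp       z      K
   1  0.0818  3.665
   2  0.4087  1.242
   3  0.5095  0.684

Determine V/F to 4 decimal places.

Iterate (Newton) starting at V/F = 0.5:
  V/F = 0.5000: g = -0.00952, g' = -0.1976 → V/F = 0.4518
  V/F = 0.4518: g = 0.00025, g' = -0.2083 → V/F = 0.4530
Converged at V/F = 0.4530.

V/F = 0.4530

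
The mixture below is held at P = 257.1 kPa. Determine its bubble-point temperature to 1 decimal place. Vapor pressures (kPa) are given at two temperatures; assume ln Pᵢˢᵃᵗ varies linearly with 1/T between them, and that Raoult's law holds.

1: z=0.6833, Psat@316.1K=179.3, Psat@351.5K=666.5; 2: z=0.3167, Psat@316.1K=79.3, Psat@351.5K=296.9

T = 330.1 K

Bubble-point temperature: ΣzᵢPᵢˢᵃᵗ(T) = P. Interpolate ln Pᵢˢᵃᵗ = aᵢ + bᵢ/T.
  T = 316.1 K: ΣzᵢPᵢˢᵃᵗ = 147.63 kPa
  T = 351.5 K: ΣzᵢPᵢˢᵃᵗ = 549.45 kPa
  T = 333.8 K: ΣzᵢPᵢˢᵃᵗ = 294.91 kPa
  T = 325.0 K: ΣzᵢPᵢˢᵃᵗ = 211.04 kPa
  T = 329.4 K: ΣzᵢPᵢˢᵃᵗ = 250.03 kPa
  T = 331.6 K: ΣzᵢPᵢˢᵃᵗ = 271.69 kPa
Interpolating between 329.4 K and 331.6 K gives T ≈ 330.1 K.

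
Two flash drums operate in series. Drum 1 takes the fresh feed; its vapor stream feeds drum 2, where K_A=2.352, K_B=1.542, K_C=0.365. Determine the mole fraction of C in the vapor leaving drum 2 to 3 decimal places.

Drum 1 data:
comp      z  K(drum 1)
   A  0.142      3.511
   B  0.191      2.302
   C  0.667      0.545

y_C (drum 2) = 0.211

Drum 1:
Let ψ₁ = V/F and solve Σ zᵢ(Kᵢ−1)/(1+ψ₁(Kᵢ−1)) = 0.
Check two-phase: ΣzᵢKᵢ = 1.302 > 1 and Σzᵢ/Kᵢ = 1.347 > 1, so g(0) = 0.302 > 0 and g(1) = -0.347 < 0.
Newton iteration, ψ₁⁰ = 0.5:
  ψ₁ = 0.500: g = -0.0842, g' = -0.526 → ψ₁ = 0.340
  ψ₁ = 0.340: g = 0.0057, g' = -0.609 → ψ₁ = 0.349
Converged at ψ₁ = 0.349.
Drum-1 compositions:
  A: x = 0.076, y = 0.266
  B: x = 0.131, y = 0.302
  C: x = 0.793, y = 0.432
Drum-2 feed = drum-1 vapor: z₂ = (0.2656, 0.3022, 0.4322).
Drum 2:
Newton–Raphson from ψ₂ = 0.54:
  ψ₂ = 0.540: g = -0.0835, g' = -0.619 → ψ₂ = 0.405
  ψ₂ = 0.405: g = -0.0033, g' = -0.578 → ψ₂ = 0.400
Converged at ψ₂ = 0.400.
  A: x = 0.172, y = 0.406
  B: x = 0.248, y = 0.383
  C: x = 0.579, y = 0.211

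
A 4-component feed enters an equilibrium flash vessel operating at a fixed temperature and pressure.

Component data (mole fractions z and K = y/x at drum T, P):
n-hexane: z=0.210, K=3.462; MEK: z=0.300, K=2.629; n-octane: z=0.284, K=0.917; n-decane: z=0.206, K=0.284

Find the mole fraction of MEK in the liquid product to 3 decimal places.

Rachford–Rice: g(ψ) = Σ zᵢ(Kᵢ−1)/(1+ψ(Kᵢ−1)) = 0.
Check two-phase: ΣzᵢKᵢ = 1.835 > 1 and Σzᵢ/Kᵢ = 1.210 > 1, so g(0) = 0.835 > 0 and g(1) = -0.210 < 0.
Newton iteration, ψ⁰ = 0.5:
  ψ = 0.500: g = 0.2467, g' = -0.756 → ψ = 0.826
  ψ = 0.826: g = -0.0079, g' = -0.919 → ψ = 0.818
Converged at ψ = 0.818.
Compositions from xᵢ = zᵢ/(1+ψ(Kᵢ−1)), yᵢ = Kᵢxᵢ:
  n-hexane: x = 0.070, y = 0.241
  MEK: x = 0.129, y = 0.338
  n-octane: x = 0.305, y = 0.279
  n-decane: x = 0.497, y = 0.141

x_MEK = 0.129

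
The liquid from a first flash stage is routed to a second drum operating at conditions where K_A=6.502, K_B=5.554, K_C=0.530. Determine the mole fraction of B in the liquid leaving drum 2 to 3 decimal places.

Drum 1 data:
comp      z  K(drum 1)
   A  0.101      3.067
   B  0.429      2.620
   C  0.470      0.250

x_B (drum 2) = 0.077

Drum 1:
Rachford–Rice: g(ψ₁) = Σ zᵢ(Kᵢ−1)/(1+ψ₁(Kᵢ−1)) = 0.
Check two-phase: ΣzᵢKᵢ = 1.551 > 1 and Σzᵢ/Kᵢ = 2.077 > 1, so g(0) = 0.551 > 0 and g(1) = -1.077 < 0.
Newton iteration, ψ₁⁰ = 0.62:
  ψ₁ = 0.620: g = -0.2206, g' = -1.287 → ψ₁ = 0.449
  ψ₁ = 0.449: g = -0.0203, g' = -1.094 → ψ₁ = 0.430
Converged at ψ₁ = 0.430.
Drum-1 compositions:
  A: x = 0.053, y = 0.164
  B: x = 0.253, y = 0.663
  C: x = 0.694, y = 0.173
Drum-2 feed = drum-1 liquid: z₂ = (0.0535, 0.2529, 0.6936).
Drum 2:
Rachford–Rice: g(ψ₂) = Σ zᵢ(Kᵢ−1)/(1+ψ₂(Kᵢ−1)) = 0.
g(0) = ΣzᵢKᵢ − 1 = 1.120 and g(1) = 1 − Σzᵢ/Kᵢ = -0.362, so a root lies in (0, 1).
Iterate (Newton) starting at ψ₂ = 0.55:
  ψ₂ = 0.550: g = -0.0380, g' = -0.806 → ψ₂ = 0.503
  ψ₂ = 0.503: g = 0.0013, g' = -0.861 → ψ₂ = 0.504
Converged at ψ₂ = 0.504.
  A: x = 0.014, y = 0.092
  B: x = 0.077, y = 0.426
  C: x = 0.909, y = 0.482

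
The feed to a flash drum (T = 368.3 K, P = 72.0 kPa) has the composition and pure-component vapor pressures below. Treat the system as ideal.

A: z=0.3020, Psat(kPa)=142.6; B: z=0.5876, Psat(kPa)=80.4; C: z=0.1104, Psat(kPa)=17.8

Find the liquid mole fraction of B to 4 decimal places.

x_B = 0.5353

Raoult's law: Kᵢ = Pᵢˢᵃᵗ/P = Pᵢˢᵃᵗ/72.0.
  K_A = 142.6/72.0 = 1.980556, K_B = 80.4/72.0 = 1.116667, K_C = 17.8/72.0 = 0.247222
Material balance + equilibrium reduce to Σ zᵢ(Kᵢ−1)/(1+β(Kᵢ−1)) = 0.
g(0) = ΣzᵢKᵢ − 1 = 0.2816 and g(1) = 1 − Σzᵢ/Kᵢ = -0.1253, so a root lies in (0, 1).
Iterate (Newton) starting at β = 0.34:
  β = 0.3400: g = 0.17633, g' = -0.2837 → β = 0.9615
  β = 0.9615: g = -0.08682, g' = -0.9034 → β = 0.8654
  β = 0.8654: g = -0.01597, g' = -0.6065 → β = 0.8391
  β = 0.8391: g = -0.00070, g' = -0.5550 → β = 0.8378
Converged at β = 0.8378.
Compositions from xᵢ = zᵢ/(1+β(Kᵢ−1)), yᵢ = Kᵢxᵢ:
  A: x = 0.1658, y = 0.3284
  B: x = 0.5353, y = 0.5977
  C: x = 0.2989, y = 0.0739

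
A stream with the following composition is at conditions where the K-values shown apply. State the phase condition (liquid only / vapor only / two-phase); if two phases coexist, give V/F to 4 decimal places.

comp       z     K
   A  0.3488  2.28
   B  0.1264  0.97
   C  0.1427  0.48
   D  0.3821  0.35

two-phase, V/F = 0.1735

ΣzᵢKᵢ = 1.1201; Σzᵢ/Kᵢ = 1.6723.
Both exceed 1, so a two-phase solution exists.
Iterate (Newton) starting at ψ = 0.5:
  ψ = 0.5000: g = -0.19984, g' = -0.6374 → ψ = 0.1865
  ψ = 0.1865: g = -0.00817, g' = -0.6289 → ψ = 0.1735
Converged at ψ = 0.1735.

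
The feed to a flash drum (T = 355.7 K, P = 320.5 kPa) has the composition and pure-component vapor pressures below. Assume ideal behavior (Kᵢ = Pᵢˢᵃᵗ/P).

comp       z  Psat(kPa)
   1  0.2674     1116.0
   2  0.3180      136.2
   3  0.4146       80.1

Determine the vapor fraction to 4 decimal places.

ψ = 0.1010

Raoult's law: Kᵢ = Pᵢˢᵃᵗ/P = Pᵢˢᵃᵗ/320.5.
  K_1 = 1116.0/320.5 = 3.482059, K_2 = 136.2/320.5 = 0.424961, K_3 = 80.1/320.5 = 0.249922
Iterate (Newton) starting at ψ = 0.31:
  ψ = 0.3100: g = -0.25264, g' = -1.0779 → ψ = 0.0756
  ψ = 0.0756: g = 0.03796, g' = -1.5449 → ψ = 0.1002
  ψ = 0.1002: g = 0.00123, g' = -1.4477 → ψ = 0.1010
Converged at ψ = 0.1010.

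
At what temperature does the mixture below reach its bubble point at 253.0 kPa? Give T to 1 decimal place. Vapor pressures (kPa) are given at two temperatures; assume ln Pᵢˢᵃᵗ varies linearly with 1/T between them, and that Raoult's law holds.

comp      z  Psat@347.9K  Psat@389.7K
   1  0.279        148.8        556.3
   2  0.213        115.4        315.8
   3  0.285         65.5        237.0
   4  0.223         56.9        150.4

T = 380.4 K

Bubble-point temperature: ΣzᵢPᵢˢᵃᵗ(T) = P. Interpolate ln Pᵢˢᵃᵗ = aᵢ + bᵢ/T.
  T = 347.9 K: ΣzᵢPᵢˢᵃᵗ = 97.45 kPa
  T = 389.7 K: ΣzᵢPᵢˢᵃᵗ = 323.56 kPa
  T = 368.8 K: ΣzᵢPᵢˢᵃᵗ = 183.20 kPa
  T = 379.2 K: ΣzᵢPᵢˢᵃᵗ = 244.90 kPa
  T = 384.4 K: ΣzᵢPᵢˢᵃᵗ = 281.61 kPa
  T = 381.8 K: ΣzᵢPᵢˢᵃᵗ = 262.73 kPa
Interpolating between 379.2 K and 381.8 K gives T ≈ 380.4 K.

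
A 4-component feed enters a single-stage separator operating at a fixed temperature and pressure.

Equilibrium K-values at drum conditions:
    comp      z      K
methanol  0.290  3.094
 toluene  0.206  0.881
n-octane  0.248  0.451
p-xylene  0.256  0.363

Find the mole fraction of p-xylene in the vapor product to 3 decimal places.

y_p-xylene = 0.113

Newton iteration, ψ⁰ = 0.65:
  ψ = 0.650: g = -0.2594, g' = -0.715 → ψ = 0.287
  ψ = 0.287: g = -0.0073, g' = -0.760 → ψ = 0.277
  ψ = 0.277: g = 0.0000, g' = -0.769 → ψ = 0.278
Converged at ψ = 0.278.
Compositions from xᵢ = zᵢ/(1+ψ(Kᵢ−1)), yᵢ = Kᵢxᵢ:
  methanol: x = 0.183, y = 0.567
  toluene: x = 0.213, y = 0.188
  n-octane: x = 0.293, y = 0.132
  p-xylene: x = 0.311, y = 0.113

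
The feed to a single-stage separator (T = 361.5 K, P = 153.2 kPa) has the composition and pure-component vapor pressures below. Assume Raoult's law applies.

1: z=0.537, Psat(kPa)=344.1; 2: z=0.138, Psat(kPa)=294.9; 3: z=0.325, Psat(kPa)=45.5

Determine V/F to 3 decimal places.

V/F = 0.683

Raoult's law: Kᵢ = Pᵢˢᵃᵗ/P = Pᵢˢᵃᵗ/153.2.
  K_1 = 344.1/153.2 = 2.24608, K_2 = 294.9/153.2 = 1.92493, K_3 = 45.5/153.2 = 0.29700
Newton–Raphson from V/F = 0.44:
  V/F = 0.440: g = 0.1921, g' = -0.744 → V/F = 0.698
  V/F = 0.698: g = -0.0133, g' = -0.902 → V/F = 0.683
Converged at V/F = 0.683.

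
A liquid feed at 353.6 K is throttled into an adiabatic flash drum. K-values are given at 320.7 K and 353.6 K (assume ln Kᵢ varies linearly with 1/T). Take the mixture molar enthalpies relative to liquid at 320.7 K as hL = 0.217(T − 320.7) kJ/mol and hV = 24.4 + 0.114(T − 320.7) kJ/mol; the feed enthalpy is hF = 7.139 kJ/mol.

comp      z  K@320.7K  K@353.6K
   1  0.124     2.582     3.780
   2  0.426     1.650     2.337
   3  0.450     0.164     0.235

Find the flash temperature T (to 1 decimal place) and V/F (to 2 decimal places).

Adiabatic flash: solve Rachford–Rice at each trial T, then check hF = ψ·hV(T) + (1−ψ)·hL(T).
  T = 320.7 K: K = (2.582, 1.650, 0.164), RR gives ψ = 0.125, H_out = 3.043 kJ/mol
  T = 353.6 K: K = (3.780, 2.337, 0.235), RR gives ψ = 0.435, H_out = 16.283 kJ/mol
  T = 337.1 K: K = (3.151, 1.979, 0.198), RR gives ψ = 0.310, H_out = 10.593 kJ/mol
  T = 328.9 K: K = (2.860, 1.811, 0.181), RR gives ψ = 0.228, H_out = 7.154 kJ/mol
  T = 324.8 K: K = (2.719, 1.730, 0.172), RR gives ψ = 0.180, H_out = 5.201 kJ/mol
  T = 326.9 K: K = (2.791, 1.771, 0.176), RR gives ψ = 0.205, H_out = 6.225 kJ/mol
Linear interpolation between T = 326.9 (H_out = 6.225) and T = 328.9 (H_out = 7.154) on hF = 7.139 gives T ≈ 328.9 K, at which ψ = 0.23.

T = 328.9 K, V/F = 0.23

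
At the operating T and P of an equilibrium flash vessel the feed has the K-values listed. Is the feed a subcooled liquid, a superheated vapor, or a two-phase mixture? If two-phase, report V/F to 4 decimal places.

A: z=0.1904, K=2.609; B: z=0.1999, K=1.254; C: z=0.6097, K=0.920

superheated vapor

ΣzᵢKᵢ = 1.3084; Σzᵢ/Kᵢ = 0.8951.
Since Σzᵢ/Kᵢ < 1 the mixture is above its dew point — single vapor phase.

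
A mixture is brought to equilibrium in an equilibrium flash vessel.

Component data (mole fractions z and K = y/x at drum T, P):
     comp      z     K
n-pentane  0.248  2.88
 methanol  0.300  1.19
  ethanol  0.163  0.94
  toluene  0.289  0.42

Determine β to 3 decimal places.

Newton–Raphson from β = 0.5:
  β = 0.500: g = 0.0462, g' = -0.435 → β = 0.606
  β = 0.606: g = 0.0004, g' = -0.432 → β = 0.607
Converged at β = 0.607.

β = 0.607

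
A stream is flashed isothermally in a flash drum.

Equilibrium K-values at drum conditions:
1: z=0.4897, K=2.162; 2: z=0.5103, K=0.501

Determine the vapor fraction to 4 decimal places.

Let ψ = V/F and solve Σ zᵢ(Kᵢ−1)/(1+ψ(Kᵢ−1)) = 0.
Check two-phase: ΣzᵢKᵢ = 1.3144 > 1 and Σzᵢ/Kᵢ = 1.2451 > 1, so g(0) = 0.3144 > 0 and g(1) = -0.2451 < 0.
Iterate (Newton) starting at ψ = 0.5:
  ψ = 0.5000: g = 0.02063, g' = -0.4901 → ψ = 0.5421
  ψ = 0.5421: g = 0.00006, g' = -0.4877 → ψ = 0.5422
Converged at ψ = 0.5422.

ψ = 0.5422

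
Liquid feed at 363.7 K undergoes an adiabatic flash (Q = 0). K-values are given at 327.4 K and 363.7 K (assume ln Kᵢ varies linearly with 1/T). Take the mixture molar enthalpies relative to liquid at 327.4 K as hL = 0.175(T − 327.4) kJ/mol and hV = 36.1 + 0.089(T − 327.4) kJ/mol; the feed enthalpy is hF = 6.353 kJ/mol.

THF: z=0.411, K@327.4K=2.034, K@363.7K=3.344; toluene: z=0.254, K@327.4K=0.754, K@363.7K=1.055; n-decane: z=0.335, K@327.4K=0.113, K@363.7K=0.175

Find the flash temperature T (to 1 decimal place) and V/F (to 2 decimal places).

Adiabatic flash: solve Rachford–Rice at each trial T, then check hF = ψ·hV(T) + (1−ψ)·hL(T).
  T = 327.4 K: K = (2.034, 0.754, 0.113), RR gives ψ = 0.093, H_out = 3.351 kJ/mol
  T = 363.7 K: K = (3.344, 1.055, 0.175), RR gives ψ = 0.488, H_out = 22.456 kJ/mol
  T = 345.5 K: K = (2.640, 0.899, 0.142), RR gives ψ = 0.341, H_out = 14.936 kJ/mol
  T = 336.4 K: K = (2.324, 0.825, 0.127), RR gives ψ = 0.236, H_out = 9.909 kJ/mol
  T = 331.9 K: K = (2.176, 0.789, 0.120), RR gives ψ = 0.171, H_out = 6.887 kJ/mol
  T = 329.6 K: K = (2.103, 0.771, 0.116), RR gives ψ = 0.133, H_out = 5.154 kJ/mol
Linear interpolation between T = 329.6 (H_out = 5.154) and T = 331.9 (H_out = 6.887) on hF = 6.353 gives T ≈ 331.2 K, at which ψ = 0.16.

T = 331.2 K, V/F = 0.16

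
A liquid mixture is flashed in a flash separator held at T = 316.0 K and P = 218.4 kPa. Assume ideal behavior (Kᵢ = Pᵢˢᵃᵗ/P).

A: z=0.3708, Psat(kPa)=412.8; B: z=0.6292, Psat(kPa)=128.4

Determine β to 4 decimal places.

β = 0.1929

Raoult's law: Kᵢ = Pᵢˢᵃᵗ/P = Pᵢˢᵃᵗ/218.4.
  K_A = 412.8/218.4 = 1.890110, K_B = 128.4/218.4 = 0.587912
Rachford–Rice: g(β) = Σ zᵢ(Kᵢ−1)/(1+β(Kᵢ−1)) = 0.
Feasibility: ΣzᵢKᵢ = 1.0708, Σzᵢ/Kᵢ = 1.2664 — both > 1, two phases present.
Iterate (Newton) starting at β = 0.55:
  β = 0.5500: g = -0.11370, g' = -0.3111 → β = 0.1845
  β = 0.1845: g = 0.00288, g' = -0.3419 → β = 0.1929
Converged at β = 0.1929.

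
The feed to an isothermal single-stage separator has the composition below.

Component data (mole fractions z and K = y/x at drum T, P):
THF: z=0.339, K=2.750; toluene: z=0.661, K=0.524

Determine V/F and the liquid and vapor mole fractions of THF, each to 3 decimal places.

V/F = 0.334, x_THF = 0.214, y_THF = 0.588

Material balance + equilibrium reduce to Σ zᵢ(Kᵢ−1)/(1+V/F(Kᵢ−1)) = 0.
Check two-phase: ΣzᵢKᵢ = 1.279 > 1 and Σzᵢ/Kᵢ = 1.385 > 1, so g(0) = 0.279 > 0 and g(1) = -0.385 < 0.
Newton–Raphson from V/F = 0.5:
  V/F = 0.500: g = -0.0965, g' = -0.553 → V/F = 0.326
  V/F = 0.326: g = 0.0056, g' = -0.631 → V/F = 0.334
Converged at V/F = 0.334.
Compositions from xᵢ = zᵢ/(1+V/F(Kᵢ−1)), yᵢ = Kᵢxᵢ:
  THF: x = 0.214, y = 0.588
  toluene: x = 0.786, y = 0.412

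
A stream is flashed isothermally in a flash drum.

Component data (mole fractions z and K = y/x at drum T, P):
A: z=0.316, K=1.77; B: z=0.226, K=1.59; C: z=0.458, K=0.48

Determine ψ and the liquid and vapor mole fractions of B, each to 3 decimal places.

ψ = 0.381, x_B = 0.185, y_B = 0.293

Rachford–Rice: g(ψ) = Σ zᵢ(Kᵢ−1)/(1+ψ(Kᵢ−1)) = 0.
g(0) = ΣzᵢKᵢ − 1 = 0.139 and g(1) = 1 − Σzᵢ/Kᵢ = -0.275, so a root lies in (0, 1).
Newton–Raphson from ψ = 0.5:
  ψ = 0.500: g = -0.0432, g' = -0.371 → ψ = 0.384
  ψ = 0.384: g = -0.0009, g' = -0.357 → ψ = 0.381
Converged at ψ = 0.381.
Compositions from xᵢ = zᵢ/(1+ψ(Kᵢ−1)), yᵢ = Kᵢxᵢ:
  A: x = 0.244, y = 0.432
  B: x = 0.185, y = 0.293
  C: x = 0.571, y = 0.274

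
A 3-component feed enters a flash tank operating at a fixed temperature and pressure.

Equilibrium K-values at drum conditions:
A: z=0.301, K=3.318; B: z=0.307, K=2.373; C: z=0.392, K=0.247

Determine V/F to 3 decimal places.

Iterate (Newton) starting at V/F = 0.43:
  V/F = 0.430: g = 0.1779, g' = -1.121 → V/F = 0.589
  V/F = 0.589: g = -0.0022, g' = -1.184 → V/F = 0.587
Converged at V/F = 0.587.

V/F = 0.587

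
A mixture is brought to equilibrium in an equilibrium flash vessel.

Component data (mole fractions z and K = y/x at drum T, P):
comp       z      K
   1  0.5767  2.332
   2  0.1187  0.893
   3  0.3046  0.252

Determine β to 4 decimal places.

Rachford–Rice: g(β) = Σ zᵢ(Kᵢ−1)/(1+β(Kᵢ−1)) = 0.
Check two-phase: ΣzᵢKᵢ = 1.5276 > 1 and Σzᵢ/Kᵢ = 1.5890 > 1, so g(0) = 0.5276 > 0 and g(1) = -0.5890 < 0.
Newton–Raphson from β = 0.68:
  β = 0.6800: g = -0.07432, g' = -0.9892 → β = 0.6049
  β = 0.6049: g = -0.00427, g' = -0.8838 → β = 0.6000
Converged at β = 0.6000.

β = 0.6000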